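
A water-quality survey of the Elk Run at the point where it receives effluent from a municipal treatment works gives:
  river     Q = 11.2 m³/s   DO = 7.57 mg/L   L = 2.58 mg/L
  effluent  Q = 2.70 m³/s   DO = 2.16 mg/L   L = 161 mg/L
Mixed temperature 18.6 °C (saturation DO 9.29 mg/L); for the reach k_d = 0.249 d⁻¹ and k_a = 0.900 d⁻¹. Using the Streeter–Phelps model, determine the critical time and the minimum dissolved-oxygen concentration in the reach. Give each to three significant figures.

t_c ≈ 1.60 d; minimum DO ≈ 3.09 mg/L

Mixed DO = (11.2×7.57 + 2.70×2.16)/(11.2+2.70) = 90.62/13.90 = 6.519 mg/L.
Mixed L₀ = (11.2×2.58 + 2.70×161)/(13.90) = 463.6/13.90 = 33.35 mg/L.
Initial deficit D₀ = C_s − DO₀ = 9.29 − 6.519 = 2.771 mg/L.
t_c = (1/0.6510) ln[(0.900/0.249)(1 − 2.771×0.6510/(0.249×33.35))] = 1.536 × ln(2.829) = 1.598 d.
D_c = (0.249/0.900) × 33.35 × e^(−0.249×1.598) = 0.2767 × 33.35 × 0.6718 = 6.199 mg/L.
Minimum DO = 9.29 − 6.199 = 3.091 mg/L.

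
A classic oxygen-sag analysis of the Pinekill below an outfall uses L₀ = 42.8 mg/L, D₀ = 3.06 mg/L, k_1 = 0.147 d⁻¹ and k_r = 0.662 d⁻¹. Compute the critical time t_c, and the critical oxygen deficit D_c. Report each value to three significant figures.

t_c ≈ 2.36 d; D_c ≈ 6.72 mg/L

t_c = [1/(k_r−k_1)] ln[(k_r/k_1)(1 − D₀(k_r−k_1)/(k_1 L₀))]
= [1/(0.662−0.147)] ln[(0.662/0.147)(1 − 3.06×0.5150/(0.147×42.8))]
= (1/0.5150) ln[4.503 × 0.7495] = 1.942 × ln(3.375) = 1.942 × 1.217 = 2.362 d.
L(t_c) = L₀ e^(−k_1 t_c) = 42.8 × 0.7066 = 30.24 mg/L, and at the critical point k_r D_c = k_1 L, so D_c = (0.147/0.662) × 30.24 = 6.716 mg/L.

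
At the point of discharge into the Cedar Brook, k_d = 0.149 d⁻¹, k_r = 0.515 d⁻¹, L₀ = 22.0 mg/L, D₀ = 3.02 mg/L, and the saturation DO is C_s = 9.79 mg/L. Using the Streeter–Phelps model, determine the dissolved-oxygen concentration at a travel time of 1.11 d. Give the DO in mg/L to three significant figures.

DO ≈ 5.55 mg/L

k_d L₀/(k_r−k_d) = 0.149×22.0/(0.515−0.149) = 3.278/0.3660 = 8.956 mg/L.
e^(−k_d t) = e^(−0.149×1.110) = 0.8476; e^(−k_r t) = e^(−0.515×1.110) = 0.5646.
D = 8.956 × (0.8476 − 0.5646) + 3.02 × 0.5646 = 2.534 + 1.705 = 4.239 mg/L.
DO = C_s − D = 9.79 − 4.239 = 5.551 mg/L.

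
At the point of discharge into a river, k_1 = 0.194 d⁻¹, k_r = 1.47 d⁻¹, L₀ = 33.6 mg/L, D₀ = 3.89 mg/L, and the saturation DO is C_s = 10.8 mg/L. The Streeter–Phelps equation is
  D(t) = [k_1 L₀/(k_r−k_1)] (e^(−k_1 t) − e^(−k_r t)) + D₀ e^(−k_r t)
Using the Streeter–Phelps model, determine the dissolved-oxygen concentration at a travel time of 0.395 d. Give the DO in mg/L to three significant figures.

DO ≈ 6.75 mg/L

k_1 L₀/(k_r−k_1) = 0.194×33.6/(1.47−0.194) = 6.518/1.276 = 5.108 mg/L.
e^(−k_1 t) = e^(−0.194×0.3950) = 0.9262; e^(−k_r t) = e^(−1.47×0.3950) = 0.5595.
D = 5.108 × (0.9262 − 0.5595) + 3.89 × 0.5595 = 1.873 + 2.177 = 4.050 mg/L.
DO = C_s − D = 10.8 − 4.050 = 6.750 mg/L.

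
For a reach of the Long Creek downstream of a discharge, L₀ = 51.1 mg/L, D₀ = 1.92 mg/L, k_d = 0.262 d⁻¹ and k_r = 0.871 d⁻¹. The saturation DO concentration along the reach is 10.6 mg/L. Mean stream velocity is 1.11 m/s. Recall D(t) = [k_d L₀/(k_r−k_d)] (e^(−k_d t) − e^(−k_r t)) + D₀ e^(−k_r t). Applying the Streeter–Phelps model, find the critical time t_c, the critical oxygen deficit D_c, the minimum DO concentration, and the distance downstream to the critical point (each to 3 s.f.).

t_c ≈ 1.82 d; D_c ≈ 9.54 mg/L; min DO ≈ 1.06 mg/L; x_c ≈ 175 km

With k_r/k_d = 3.324 and 1 − D₀(k_r−k_d)/(k_d L₀) = 0.9127,
t_c = ln(3.324 × 0.9127) / (0.871 − 0.262) = ln(3.034) / 0.6090 = 1.110/0.6090 = 1.823 d.
L(t_c) = L₀ e^(−k_d t_c) = 51.1 × 0.6203 = 31.70 mg/L, and at the critical point k_r D_c = k_d L, so D_c = (0.262/0.871) × 31.70 = 9.535 mg/L.
Minimum DO = C_s − D_c = 10.6 − 9.535 = 1.065 mg/L.
x_c = v t_c = 1.11 m/s × 1.823 d × 86400 s/d = 174800 m ≈ 175 km.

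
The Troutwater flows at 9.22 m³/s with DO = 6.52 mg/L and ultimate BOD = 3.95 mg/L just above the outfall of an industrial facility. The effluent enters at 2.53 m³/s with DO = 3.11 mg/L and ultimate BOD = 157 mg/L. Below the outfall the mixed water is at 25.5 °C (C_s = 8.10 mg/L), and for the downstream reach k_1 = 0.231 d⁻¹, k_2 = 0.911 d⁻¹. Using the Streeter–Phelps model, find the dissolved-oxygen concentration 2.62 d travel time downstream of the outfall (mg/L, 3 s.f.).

DO ≈ 2.20 mg/L

Mixed DO = (9.22×6.52 + 2.53×3.11)/(9.22+2.53) = 67.98/11.75 = 5.786 mg/L.
Mixed L₀ = (9.22×3.95 + 2.53×157)/(11.75) = 433.6/11.75 = 36.90 mg/L.
Initial deficit D₀ = C_s − DO₀ = 8.10 − 5.786 = 2.314 mg/L.
D(2.62) = [0.231×36.90/(0.911−0.231)](e^(−0.231×2.62) − e^(−0.911×2.62)) + 2.314 e^(−0.911×2.62)
= 12.54 × (0.5460 − 0.09192) + 2.314 × 0.09192 = 5.905 mg/L.
DO = 8.10 − 5.905 = 2.195 mg/L.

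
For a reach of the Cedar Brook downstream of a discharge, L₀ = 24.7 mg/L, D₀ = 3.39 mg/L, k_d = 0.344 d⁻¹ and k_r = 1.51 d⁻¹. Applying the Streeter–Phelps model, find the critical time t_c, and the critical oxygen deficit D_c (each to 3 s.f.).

With k_r/k_d = 4.390 and 1 − D₀(k_r−k_d)/(k_d L₀) = 0.5348,
t_c = ln(4.390 × 0.5348) / (1.51 − 0.344) = ln(2.348) / 1.166 = 0.8534/1.166 = 0.7319 d.
D_c = (k_d/k_r) L₀ e^(−k_d t_c) = (0.344/1.51) × 24.7 × e^(−0.344×0.7319) = 0.2278 × 24.7 × 0.7774 = 4.375 mg/L.

t_c ≈ 0.732 d; D_c ≈ 4.37 mg/L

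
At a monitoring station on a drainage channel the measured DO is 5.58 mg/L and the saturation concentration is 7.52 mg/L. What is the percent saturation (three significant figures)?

% saturation = C/C_s × 100 = 5.58/7.52 × 100 = 74.2 %.

74.2 % saturation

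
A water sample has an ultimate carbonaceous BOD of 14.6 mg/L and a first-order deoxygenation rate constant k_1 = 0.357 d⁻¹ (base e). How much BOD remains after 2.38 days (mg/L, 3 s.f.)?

L_t = L₀ e^(−k_1 t) = 14.6 × e^(−0.357×2.38) = 14.6 × 0.4276 = 6.242 mg/L.

L ≈ 6.24 mg/L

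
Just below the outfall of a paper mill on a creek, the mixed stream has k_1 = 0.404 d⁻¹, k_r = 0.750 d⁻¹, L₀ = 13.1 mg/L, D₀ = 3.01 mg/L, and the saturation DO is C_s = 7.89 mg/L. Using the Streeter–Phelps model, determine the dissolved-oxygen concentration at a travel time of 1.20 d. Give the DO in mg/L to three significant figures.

DO ≈ 3.47 mg/L

k_1 L₀/(k_r−k_1) = 0.404×13.1/(0.750−0.404) = 5.292/0.3460 = 15.30 mg/L.
e^(−k_1 t) = e^(−0.404×1.200) = 0.6158; e^(−k_r t) = e^(−0.750×1.200) = 0.4066.
D = 15.30 × (0.6158 − 0.4066) + 3.01 × 0.4066 = 3.201 + 1.224 = 4.424 mg/L.
DO = C_s − D = 7.89 − 4.424 = 3.466 mg/L.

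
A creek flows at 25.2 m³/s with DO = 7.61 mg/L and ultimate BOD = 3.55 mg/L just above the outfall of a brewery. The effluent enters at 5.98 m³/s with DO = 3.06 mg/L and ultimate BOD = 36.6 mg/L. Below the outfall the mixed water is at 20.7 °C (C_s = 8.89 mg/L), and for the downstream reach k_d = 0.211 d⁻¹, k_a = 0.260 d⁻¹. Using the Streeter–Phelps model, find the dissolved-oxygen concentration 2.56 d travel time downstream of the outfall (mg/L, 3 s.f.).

DO ≈ 4.86 mg/L

Mixed DO = (25.2×7.61 + 5.98×3.06)/(25.2+5.98) = 210.1/31.18 = 6.737 mg/L.
Mixed L₀ = (25.2×3.55 + 5.98×36.6)/(31.18) = 308.3/31.18 = 9.889 mg/L.
Initial deficit D₀ = C_s − DO₀ = 8.89 − 6.737 = 2.153 mg/L.
D(2.56) = [0.211×9.889/(0.260−0.211)](e^(−0.211×2.56) − e^(−0.260×2.56)) + 2.153 e^(−0.260×2.56)
= 42.58 × (0.5827 − 0.5140) + 2.153 × 0.5140 = 4.031 mg/L.
DO = 8.89 − 4.031 = 4.859 mg/L.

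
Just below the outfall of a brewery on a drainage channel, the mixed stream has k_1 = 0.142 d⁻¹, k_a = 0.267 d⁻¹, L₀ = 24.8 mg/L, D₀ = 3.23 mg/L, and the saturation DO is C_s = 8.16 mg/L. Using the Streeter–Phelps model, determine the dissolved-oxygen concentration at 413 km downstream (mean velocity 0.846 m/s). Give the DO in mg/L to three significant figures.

DO ≈ 1.05 mg/L

Travel time t = x/v = 413 km / (0.846 m/s) = 413000 m / 0.846 m/s = 488200 s = 5.650 d.
k_1 L₀/(k_a−k_1) = 0.142×24.8/(0.267−0.142) = 3.522/0.1250 = 28.17 mg/L.
e^(−k_1 t) = e^(−0.142×5.650) = 0.4483; e^(−k_a t) = e^(−0.267×5.650) = 0.2212.
D = 28.17 × (0.4483 − 0.2212) + 3.23 × 0.2212 = 6.397 + 0.7145 = 7.112 mg/L.
DO = C_s − D = 8.16 − 7.112 = 1.048 mg/L.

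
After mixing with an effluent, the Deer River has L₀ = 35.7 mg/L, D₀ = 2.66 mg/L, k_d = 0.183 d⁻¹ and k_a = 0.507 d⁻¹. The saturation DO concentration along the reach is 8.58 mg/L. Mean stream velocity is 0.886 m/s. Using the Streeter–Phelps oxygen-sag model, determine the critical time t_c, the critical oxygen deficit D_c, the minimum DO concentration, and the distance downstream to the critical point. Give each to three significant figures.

t_c ≈ 2.71 d; D_c ≈ 7.85 mg/L; min DO ≈ 0.730 mg/L; x_c ≈ 207 km

With k_a/k_d = 2.770 and 1 − D₀(k_a−k_d)/(k_d L₀) = 0.8681,
t_c = ln(2.770 × 0.8681) / (0.507 − 0.183) = ln(2.405) / 0.3240 = 0.8776/0.3240 = 2.709 d.
L(t_c) = L₀ e^(−k_d t_c) = 35.7 × 0.6092 = 21.75 mg/L, and at the critical point k_a D_c = k_d L, so D_c = (0.183/0.507) × 21.75 = 7.850 mg/L.
Minimum DO = C_s − D_c = 8.58 − 7.850 = 0.7303 mg/L.
x_c = v t_c = 0.886 m/s × 2.709 d × 86400 s/d = 207300 m ≈ 207 km.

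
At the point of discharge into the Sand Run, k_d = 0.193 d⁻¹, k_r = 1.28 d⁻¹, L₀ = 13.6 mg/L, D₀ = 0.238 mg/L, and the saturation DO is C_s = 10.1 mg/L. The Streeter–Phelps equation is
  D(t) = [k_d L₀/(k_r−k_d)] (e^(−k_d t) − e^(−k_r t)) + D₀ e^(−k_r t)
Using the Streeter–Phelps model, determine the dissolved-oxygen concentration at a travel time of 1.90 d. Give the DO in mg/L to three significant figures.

DO ≈ 8.62 mg/L

k_d L₀/(k_r−k_d) = 0.193×13.6/(1.28−0.193) = 2.625/1.087 = 2.415 mg/L.
e^(−k_d t) = e^(−0.193×1.900) = 0.6930; e^(−k_r t) = e^(−1.28×1.900) = 0.08786.
D = 2.415 × (0.6930 − 0.08786) + 0.238 × 0.08786 = 1.461 + 0.02091 = 1.482 mg/L.
DO = C_s − D = 10.1 − 1.482 = 8.618 mg/L.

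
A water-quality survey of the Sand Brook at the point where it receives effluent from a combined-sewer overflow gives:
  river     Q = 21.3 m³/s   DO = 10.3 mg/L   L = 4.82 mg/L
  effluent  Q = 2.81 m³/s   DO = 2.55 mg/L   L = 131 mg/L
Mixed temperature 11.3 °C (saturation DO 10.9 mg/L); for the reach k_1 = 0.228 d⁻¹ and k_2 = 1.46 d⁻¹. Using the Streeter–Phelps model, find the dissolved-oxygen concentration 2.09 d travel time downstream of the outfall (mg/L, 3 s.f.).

Mixed DO = (21.3×10.3 + 2.81×2.55)/(21.3+2.81) = 226.6/24.11 = 9.397 mg/L.
Mixed L₀ = (21.3×4.82 + 2.81×131)/(24.11) = 470.8/24.11 = 19.53 mg/L.
Initial deficit D₀ = C_s − DO₀ = 10.9 − 9.397 = 1.503 mg/L.
D(2.09) = [0.228×19.53/(1.46−0.228)](e^(−0.228×2.09) − e^(−1.46×2.09)) + 1.503 e^(−1.46×2.09)
= 3.614 × (0.6209 − 0.04729) + 1.503 × 0.04729 = 2.144 mg/L.
DO = 10.9 − 2.144 = 8.756 mg/L.

DO ≈ 8.76 mg/L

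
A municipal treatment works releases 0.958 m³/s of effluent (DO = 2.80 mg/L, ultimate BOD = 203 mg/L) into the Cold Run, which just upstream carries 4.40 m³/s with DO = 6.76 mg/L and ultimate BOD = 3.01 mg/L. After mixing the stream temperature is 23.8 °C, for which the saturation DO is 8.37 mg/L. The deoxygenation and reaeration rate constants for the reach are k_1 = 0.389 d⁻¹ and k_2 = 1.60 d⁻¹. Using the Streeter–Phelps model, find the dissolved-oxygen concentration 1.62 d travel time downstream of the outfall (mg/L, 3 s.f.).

Mixed DO = (4.40×6.76 + 0.958×2.80)/(4.40+0.958) = 32.43/5.358 = 6.052 mg/L.
Mixed L₀ = (4.40×3.01 + 0.958×203)/(5.358) = 207.7/5.358 = 38.77 mg/L.
Initial deficit D₀ = C_s − DO₀ = 8.37 − 6.052 = 2.318 mg/L.
D(1.62) = [0.389×38.77/(1.60−0.389)](e^(−0.389×1.62) − e^(−1.60×1.62)) + 2.318 e^(−1.60×1.62)
= 12.45 × (0.5325 − 0.07487) + 2.318 × 0.07487 = 5.872 mg/L.
DO = 8.37 − 5.872 = 2.498 mg/L.

DO ≈ 2.50 mg/L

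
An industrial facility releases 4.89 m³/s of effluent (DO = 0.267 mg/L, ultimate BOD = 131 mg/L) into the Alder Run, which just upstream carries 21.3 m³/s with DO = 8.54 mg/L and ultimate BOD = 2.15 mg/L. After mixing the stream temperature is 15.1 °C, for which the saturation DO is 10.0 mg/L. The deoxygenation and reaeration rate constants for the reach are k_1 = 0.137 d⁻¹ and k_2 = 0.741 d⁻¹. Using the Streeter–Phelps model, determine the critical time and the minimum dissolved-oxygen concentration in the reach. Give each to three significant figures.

Mixed DO = (21.3×8.54 + 4.89×0.267)/(21.3+4.89) = 183.2/26.19 = 6.995 mg/L.
Mixed L₀ = (21.3×2.15 + 4.89×131)/(26.19) = 686.4/26.19 = 26.21 mg/L.
Initial deficit D₀ = C_s − DO₀ = 10.0 − 6.995 = 3.005 mg/L.
t_c = (1/0.6040) ln[(0.741/0.137)(1 − 3.005×0.6040/(0.137×26.21))] = 1.656 × ln(2.675) = 1.629 d.
D_c = (0.137/0.741) × 26.21 × e^(−0.137×1.629) = 0.1849 × 26.21 × 0.8000 = 3.876 mg/L.
Minimum DO = 10.0 − 3.876 = 6.124 mg/L.

t_c ≈ 1.63 d; minimum DO ≈ 6.12 mg/L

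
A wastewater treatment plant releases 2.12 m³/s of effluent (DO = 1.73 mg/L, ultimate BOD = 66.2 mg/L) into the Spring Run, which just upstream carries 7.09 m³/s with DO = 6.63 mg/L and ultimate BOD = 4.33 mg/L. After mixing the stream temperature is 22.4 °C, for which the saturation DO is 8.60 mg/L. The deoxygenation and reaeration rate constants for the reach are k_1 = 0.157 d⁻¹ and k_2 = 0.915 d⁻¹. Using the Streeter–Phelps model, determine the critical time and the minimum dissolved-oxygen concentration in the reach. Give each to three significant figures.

Mixed DO = (7.09×6.63 + 2.12×1.73)/(7.09+2.12) = 50.67/9.210 = 5.502 mg/L.
Mixed L₀ = (7.09×4.33 + 2.12×66.2)/(9.210) = 171.0/9.210 = 18.57 mg/L.
Initial deficit D₀ = C_s − DO₀ = 8.60 − 5.502 = 3.098 mg/L.
t_c = (1/0.7580) ln[(0.915/0.157)(1 − 3.098×0.7580/(0.157×18.57))] = 1.319 × ln(1.134) = 0.1663 d.
D_c = (0.157/0.915) × 18.57 × e^(−0.157×0.1663) = 0.1716 × 18.57 × 0.9742 = 3.104 mg/L.
Minimum DO = 8.60 − 3.104 = 5.496 mg/L.

t_c ≈ 0.166 d; minimum DO ≈ 5.50 mg/L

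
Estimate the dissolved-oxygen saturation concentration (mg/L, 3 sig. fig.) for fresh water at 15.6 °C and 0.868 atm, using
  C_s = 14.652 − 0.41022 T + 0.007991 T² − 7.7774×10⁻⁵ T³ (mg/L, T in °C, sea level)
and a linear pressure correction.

C_s ≈ 8.59 mg/L

At sea level: C_s = 14.652 − 0.41022×15.6 + 0.007991×15.6² − 7.7774×10⁻⁵×15.6³ = 9.902 mg/L.
Pressure correction: C_s' = 9.902 × 0.868 = 8.595 mg/L.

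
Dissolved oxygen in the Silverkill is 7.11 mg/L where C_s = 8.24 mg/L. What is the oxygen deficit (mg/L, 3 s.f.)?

D = C_s − C = 8.24 − 7.11 = 1.13 mg/L.

D ≈ 1.13 mg/L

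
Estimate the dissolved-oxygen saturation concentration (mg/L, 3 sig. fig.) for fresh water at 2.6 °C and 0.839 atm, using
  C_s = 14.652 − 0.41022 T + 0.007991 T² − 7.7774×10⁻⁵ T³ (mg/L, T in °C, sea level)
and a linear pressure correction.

At sea level: C_s = 14.652 − 0.41022×2.6 + 0.007991×2.6² − 7.7774×10⁻⁵×2.6³ = 13.64 mg/L.
Pressure correction: C_s' = 13.64 × 0.839 = 11.44 mg/L.

C_s ≈ 11.4 mg/L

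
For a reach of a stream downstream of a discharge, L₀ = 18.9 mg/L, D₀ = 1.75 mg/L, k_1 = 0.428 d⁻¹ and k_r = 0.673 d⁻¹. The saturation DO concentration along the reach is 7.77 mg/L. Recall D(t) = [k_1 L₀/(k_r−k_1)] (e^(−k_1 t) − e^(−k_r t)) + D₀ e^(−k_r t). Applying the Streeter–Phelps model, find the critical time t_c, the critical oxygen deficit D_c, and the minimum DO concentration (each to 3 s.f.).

t_c ≈ 1.63 d; D_c ≈ 6.00 mg/L; min DO ≈ 1.77 mg/L

t_c = [1/(k_r−k_1)] ln[(k_r/k_1)(1 − D₀(k_r−k_1)/(k_1 L₀))]
= [1/(0.673−0.428)] ln[(0.673/0.428)(1 − 1.75×0.2450/(0.428×18.9))]
= (1/0.2450) ln[1.572 × 0.9470] = 4.082 × ln(1.489) = 4.082 × 0.3982 = 1.625 d.
L(t_c) = L₀ e^(−k_1 t_c) = 18.9 × 0.4988 = 9.427 mg/L, and at the critical point k_r D_c = k_1 L, so D_c = (0.428/0.673) × 9.427 = 5.995 mg/L.
Minimum DO = C_s − D_c = 7.77 − 5.995 = 1.775 mg/L.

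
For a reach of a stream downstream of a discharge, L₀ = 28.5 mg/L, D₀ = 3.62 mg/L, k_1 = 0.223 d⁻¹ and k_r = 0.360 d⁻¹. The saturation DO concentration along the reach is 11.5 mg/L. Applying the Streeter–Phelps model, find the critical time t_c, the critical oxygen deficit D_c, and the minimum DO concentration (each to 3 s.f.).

t_c = [1/(k_r−k_1)] ln[(k_r/k_1)(1 − D₀(k_r−k_1)/(k_1 L₀))]
= [1/(0.360−0.223)] ln[(0.360/0.223)(1 − 3.62×0.1370/(0.223×28.5))]
= (1/0.1370) ln[1.614 × 0.9220] = 7.299 × ln(1.488) = 7.299 × 0.3977 = 2.903 d.
D_c = (k_1/k_r) L₀ e^(−k_1 t_c) = (0.223/0.360) × 28.5 × e^(−0.223×2.903) = 0.6194 × 28.5 × 0.5234 = 9.241 mg/L.
Minimum DO = C_s − D_c = 11.5 − 9.241 = 2.259 mg/L.

t_c ≈ 2.90 d; D_c ≈ 9.24 mg/L; min DO ≈ 2.26 mg/L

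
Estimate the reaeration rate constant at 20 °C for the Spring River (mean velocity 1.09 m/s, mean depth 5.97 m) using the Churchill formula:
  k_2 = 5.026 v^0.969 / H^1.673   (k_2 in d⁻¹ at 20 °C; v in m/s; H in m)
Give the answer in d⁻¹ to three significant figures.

k_2 = 5.026 × 1.09^0.969 / 5.97^1.673 = 5.026 × 1.087 / 19.87 = 0.2750 d⁻¹.

k_2 ≈ 0.275 d⁻¹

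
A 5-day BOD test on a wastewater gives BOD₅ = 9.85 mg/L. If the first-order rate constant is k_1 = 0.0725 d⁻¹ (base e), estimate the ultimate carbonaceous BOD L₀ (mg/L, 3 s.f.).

L₀ ≈ 32.4 mg/L

BOD₅ = L₀(1 − e^(−5k_1)) ⇒ L₀ = BOD₅ / (1 − e^(−5×0.0725))
= 9.85 / (1 − 0.6959) = 9.85 / 0.3041 = 32.39 mg/L.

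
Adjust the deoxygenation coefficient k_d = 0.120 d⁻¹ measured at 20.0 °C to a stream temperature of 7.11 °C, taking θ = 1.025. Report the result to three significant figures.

k_d ≈ 0.0873 d⁻¹

k_d(T₂) = k_d(T₁) · θ^(T₂−T₁) = 0.120 × 1.025^(7.11−20.0)
= 0.120 × 1.025^-12.9 = 0.120 × 0.7274 = 0.08729 d⁻¹.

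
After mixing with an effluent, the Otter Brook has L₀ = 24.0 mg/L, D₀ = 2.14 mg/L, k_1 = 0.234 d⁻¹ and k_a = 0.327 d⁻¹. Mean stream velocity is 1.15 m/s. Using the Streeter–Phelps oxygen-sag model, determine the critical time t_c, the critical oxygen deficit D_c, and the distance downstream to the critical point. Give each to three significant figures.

t_c ≈ 3.21 d; D_c ≈ 8.10 mg/L; x_c ≈ 319 km

At the critical point dD/dt = 0, so k_1 L₀ e^(−k_1 t) = k_a D. Substituting D(t) from the Streeter–Phelps equation and solving for t gives
t_c = ln[(k_a/k_1)(1 − D₀(k_a−k_1)/(k_1 L₀))] / (k_a−k_1).
Here k_a−k_1 = 0.09300 d⁻¹ and 1 − D₀(k_a−k_1)/(k_1 L₀) = 1 − 2.14×0.09300/(0.234×24.0) = 0.9646, so
t_c = ln(1.397 × 0.9646) / 0.09300 = 0.2986 / 0.09300 = 3.210 d.
D_c = (k_1/k_a) L₀ e^(−k_1 t_c) = (0.234/0.327) × 24.0 × e^(−0.234×3.210) = 0.7156 × 24.0 × 0.4718 = 8.103 mg/L.
x_c = v t_c = 1.15 m/s × 3.210 d × 86400 s/d = 319000 m ≈ 319 km.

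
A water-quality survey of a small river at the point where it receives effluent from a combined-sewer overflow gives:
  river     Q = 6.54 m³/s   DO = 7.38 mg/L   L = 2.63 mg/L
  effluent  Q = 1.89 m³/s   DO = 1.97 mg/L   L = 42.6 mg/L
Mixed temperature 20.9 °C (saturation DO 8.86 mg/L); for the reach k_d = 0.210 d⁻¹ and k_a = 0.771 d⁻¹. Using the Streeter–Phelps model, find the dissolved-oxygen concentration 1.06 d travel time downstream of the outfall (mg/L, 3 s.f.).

Mixed DO = (6.54×7.38 + 1.89×1.97)/(6.54+1.89) = 51.99/8.430 = 6.167 mg/L.
Mixed L₀ = (6.54×2.63 + 1.89×42.6)/(8.430) = 97.71/8.430 = 11.59 mg/L.
Initial deficit D₀ = C_s − DO₀ = 8.86 − 6.167 = 2.693 mg/L.
D(1.06) = [0.210×11.59/(0.771−0.210)](e^(−0.210×1.06) − e^(−0.771×1.06)) + 2.693 e^(−0.771×1.06)
= 4.339 × (0.8004 − 0.4416) + 2.693 × 0.4416 = 2.746 mg/L.
DO = 8.86 − 2.746 = 6.114 mg/L.

DO ≈ 6.11 mg/L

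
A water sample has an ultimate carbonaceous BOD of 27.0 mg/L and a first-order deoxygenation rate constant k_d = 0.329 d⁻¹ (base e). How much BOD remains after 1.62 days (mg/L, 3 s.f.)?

L_t = L₀ e^(−k_d t) = 27.0 × e^(−0.329×1.62) = 27.0 × 0.5869 = 15.85 mg/L.

L ≈ 15.8 mg/L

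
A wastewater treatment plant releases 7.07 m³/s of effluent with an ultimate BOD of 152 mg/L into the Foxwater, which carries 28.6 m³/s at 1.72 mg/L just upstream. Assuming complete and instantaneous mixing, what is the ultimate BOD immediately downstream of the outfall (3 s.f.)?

31.5 mg/L

Flow-weighted mixing: C = (Q_r C_r + Q_w C_w)/(Q_r + Q_w)
= (28.6×1.72 + 7.07×152)/(28.6 + 7.07) = 1124/35.67 = 31.51 mg/L.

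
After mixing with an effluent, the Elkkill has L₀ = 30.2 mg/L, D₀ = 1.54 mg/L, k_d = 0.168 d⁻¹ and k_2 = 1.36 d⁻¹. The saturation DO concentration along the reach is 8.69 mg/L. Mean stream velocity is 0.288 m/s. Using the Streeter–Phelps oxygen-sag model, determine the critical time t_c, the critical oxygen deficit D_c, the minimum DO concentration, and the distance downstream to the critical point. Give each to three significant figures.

t_c ≈ 1.38 d; D_c ≈ 2.96 mg/L; min DO ≈ 5.73 mg/L; x_c ≈ 34.3 km

With k_2/k_d = 8.095 and 1 − D₀(k_2−k_d)/(k_d L₀) = 0.6382,
t_c = ln(8.095 × 0.6382) / (1.36 − 0.168) = ln(5.166) / 1.192 = 1.642/1.192 = 1.378 d.
L(t_c) = L₀ e^(−k_d t_c) = 30.2 × 0.7934 = 23.96 mg/L, and at the critical point k_2 D_c = k_d L, so D_c = (0.168/1.36) × 23.96 = 2.960 mg/L.
Minimum DO = C_s − D_c = 8.69 − 2.960 = 5.730 mg/L.
x_c = v t_c = 0.288 m/s × 1.378 d × 86400 s/d = 34280 m ≈ 34.3 km.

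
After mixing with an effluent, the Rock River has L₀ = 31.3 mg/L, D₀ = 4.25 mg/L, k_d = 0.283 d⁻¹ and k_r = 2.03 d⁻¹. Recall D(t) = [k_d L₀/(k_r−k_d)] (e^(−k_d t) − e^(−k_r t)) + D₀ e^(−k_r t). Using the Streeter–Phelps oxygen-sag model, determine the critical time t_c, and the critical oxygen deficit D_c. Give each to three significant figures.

At the critical point dD/dt = 0, so k_d L₀ e^(−k_d t) = k_r D. Substituting D(t) from the Streeter–Phelps equation and solving for t gives
t_c = ln[(k_r/k_d)(1 − D₀(k_r−k_d)/(k_d L₀))] / (k_r−k_d).
Here k_r−k_d = 1.747 d⁻¹ and 1 − D₀(k_r−k_d)/(k_d L₀) = 1 − 4.25×1.747/(0.283×31.3) = 0.1618, so
t_c = ln(7.173 × 0.1618) / 1.747 = 0.1489 / 1.747 = 0.08524 d.
L(t_c) = L₀ e^(−k_d t_c) = 31.3 × 0.9762 = 30.55 mg/L, and at the critical point k_r D_c = k_d L, so D_c = (0.283/2.03) × 30.55 = 4.260 mg/L.

t_c ≈ 0.0852 d; D_c ≈ 4.26 mg/L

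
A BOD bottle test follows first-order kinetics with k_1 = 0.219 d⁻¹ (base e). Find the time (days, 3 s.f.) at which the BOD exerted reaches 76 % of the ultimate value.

t ≈ 6.52 d

y/L₀ = 1 − e^(−k_1 t) = 0.76 ⇒ e^(−k_1 t) = 0.240
t = −ln(0.240) / 0.219 = 1.427 / 0.219 = 6.517 d.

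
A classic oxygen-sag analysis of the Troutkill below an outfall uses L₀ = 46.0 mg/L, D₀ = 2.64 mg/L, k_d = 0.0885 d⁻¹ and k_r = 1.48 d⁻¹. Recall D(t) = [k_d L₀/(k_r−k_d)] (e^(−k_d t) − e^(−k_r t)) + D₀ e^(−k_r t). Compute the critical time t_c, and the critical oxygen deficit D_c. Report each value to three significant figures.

t_c = [1/(k_r−k_d)] ln[(k_r/k_d)(1 − D₀(k_r−k_d)/(k_d L₀))]
= [1/(1.48−0.0885)] ln[(1.48/0.0885)(1 − 2.64×1.391/(0.0885×46.0))]
= (1/1.391) ln[16.72 × 0.09763] = 0.7186 × ln(1.633) = 0.7186 × 0.4902 = 0.3523 d.
L(t_c) = L₀ e^(−k_d t_c) = 46.0 × 0.9693 = 44.59 mg/L, and at the critical point k_r D_c = k_d L, so D_c = (0.0885/1.48) × 44.59 = 2.666 mg/L.

t_c ≈ 0.352 d; D_c ≈ 2.67 mg/L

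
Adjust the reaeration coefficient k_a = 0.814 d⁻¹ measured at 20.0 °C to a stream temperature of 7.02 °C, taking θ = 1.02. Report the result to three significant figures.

k_a(T₂) = k_a(T₁) · θ^(T₂−T₁) = 0.814 × 1.02^(7.02−20.0)
= 0.814 × 1.02^-13.0 = 0.814 × 0.7733 = 0.6295 d⁻¹.

k_a ≈ 0.629 d⁻¹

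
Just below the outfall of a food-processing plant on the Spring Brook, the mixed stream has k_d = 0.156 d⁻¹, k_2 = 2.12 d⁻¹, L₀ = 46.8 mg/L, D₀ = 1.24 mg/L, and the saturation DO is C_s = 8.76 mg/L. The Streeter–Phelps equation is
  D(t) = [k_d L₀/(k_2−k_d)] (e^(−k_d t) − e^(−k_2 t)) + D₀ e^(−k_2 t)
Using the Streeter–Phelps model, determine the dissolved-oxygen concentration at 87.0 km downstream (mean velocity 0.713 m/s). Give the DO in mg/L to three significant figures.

Travel time t = x/v = 87.0 km / (0.713 m/s) = 87000 m / 0.713 m/s = 122000 s = 1.412 d.
k_d L₀/(k_2−k_d) = 0.156×46.8/(2.12−0.156) = 7.301/1.964 = 3.717 mg/L.
e^(−k_d t) = e^(−0.156×1.412) = 0.8023; e^(−k_2 t) = e^(−2.12×1.412) = 0.05009.
D = 3.717 × (0.8023 − 0.05009) + 1.24 × 0.05009 = 2.796 + 0.06211 = 2.858 mg/L.
DO = C_s − D = 8.76 − 2.858 = 5.902 mg/L.

DO ≈ 5.90 mg/L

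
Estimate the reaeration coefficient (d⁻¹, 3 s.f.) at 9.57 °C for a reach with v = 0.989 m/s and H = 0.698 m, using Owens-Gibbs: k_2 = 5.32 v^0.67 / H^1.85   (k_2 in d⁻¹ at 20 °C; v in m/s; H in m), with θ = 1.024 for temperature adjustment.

k_2 ≈ 8.02 d⁻¹

k_2(20) = 5.32 × 0.989^0.67 / 0.698^1.85 = 5.32 × 0.9926 / 0.5142 = 10.27 d⁻¹.
k_2(9.57) = 10.27 × 1.024^(9.57−20) = 10.27 × 0.7809 = 8.019 d⁻¹.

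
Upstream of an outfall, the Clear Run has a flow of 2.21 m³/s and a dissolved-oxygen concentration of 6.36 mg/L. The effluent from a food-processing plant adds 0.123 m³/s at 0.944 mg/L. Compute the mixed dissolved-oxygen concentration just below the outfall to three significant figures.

Flow-weighted mixing: C = (Q_r C_r + Q_w C_w)/(Q_r + Q_w)
= (2.21×6.36 + 0.123×0.944)/(2.21 + 0.123) = 14.17/2.333 = 6.074 mg/L.

6.07 mg/L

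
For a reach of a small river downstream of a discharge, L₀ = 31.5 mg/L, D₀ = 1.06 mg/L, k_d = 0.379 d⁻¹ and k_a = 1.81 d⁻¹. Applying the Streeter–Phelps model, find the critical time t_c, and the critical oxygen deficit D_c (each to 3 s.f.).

t_c ≈ 0.998 d; D_c ≈ 4.52 mg/L

With k_a/k_d = 4.776 and 1 − D₀(k_a−k_d)/(k_d L₀) = 0.8729,
t_c = ln(4.776 × 0.8729) / (1.81 − 0.379) = ln(4.169) / 1.431 = 1.428/1.431 = 0.9977 d.
D_c = (k_d/k_a) L₀ e^(−k_d t_c) = (0.379/1.81) × 31.5 × e^(−0.379×0.9977) = 0.2094 × 31.5 × 0.6852 = 4.519 mg/L.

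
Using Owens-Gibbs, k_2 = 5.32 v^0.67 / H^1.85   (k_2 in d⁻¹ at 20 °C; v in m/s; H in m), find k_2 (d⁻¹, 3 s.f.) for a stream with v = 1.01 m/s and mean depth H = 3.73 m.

k_2 ≈ 0.469 d⁻¹

k_2 = 5.32 × 1.01^0.67 / 3.73^1.85 = 5.32 × 1.007 / 11.42 = 0.4690 d⁻¹.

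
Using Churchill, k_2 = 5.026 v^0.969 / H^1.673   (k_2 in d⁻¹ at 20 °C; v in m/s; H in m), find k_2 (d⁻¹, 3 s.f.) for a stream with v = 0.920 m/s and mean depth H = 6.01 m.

k_2 ≈ 0.231 d⁻¹

k_2 = 5.026 × 0.920^0.969 / 6.01^1.673 = 5.026 × 0.9224 / 20.09 = 0.2307 d⁻¹.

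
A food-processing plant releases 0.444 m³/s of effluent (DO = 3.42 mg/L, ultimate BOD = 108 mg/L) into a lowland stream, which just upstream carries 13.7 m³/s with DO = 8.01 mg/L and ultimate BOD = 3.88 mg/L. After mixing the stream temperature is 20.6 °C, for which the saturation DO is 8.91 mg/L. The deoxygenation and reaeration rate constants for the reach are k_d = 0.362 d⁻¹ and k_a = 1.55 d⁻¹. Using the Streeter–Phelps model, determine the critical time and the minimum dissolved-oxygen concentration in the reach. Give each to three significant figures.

t_c ≈ 0.675 d; minimum DO ≈ 7.60 mg/L

Mixed DO = (13.7×8.01 + 0.444×3.42)/(13.7+0.444) = 111.3/14.14 = 7.866 mg/L.
Mixed L₀ = (13.7×3.88 + 0.444×108)/(14.14) = 101.1/14.14 = 7.148 mg/L.
Initial deficit D₀ = C_s − DO₀ = 8.91 − 7.866 = 1.044 mg/L.
t_c = (1/1.188) ln[(1.55/0.362)(1 − 1.044×1.188/(0.362×7.148))] = 0.8418 × ln(2.229) = 0.6749 d.
D_c = (0.362/1.55) × 7.148 × e^(−0.362×0.6749) = 0.2335 × 7.148 × 0.7833 = 1.308 mg/L.
Minimum DO = 8.91 − 1.308 = 7.602 mg/L.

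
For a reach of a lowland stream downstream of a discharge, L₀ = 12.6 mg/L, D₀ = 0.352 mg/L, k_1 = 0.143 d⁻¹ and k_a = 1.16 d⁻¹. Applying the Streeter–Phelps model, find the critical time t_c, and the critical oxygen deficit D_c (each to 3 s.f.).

t_c = [1/(k_a−k_1)] ln[(k_a/k_1)(1 − D₀(k_a−k_1)/(k_1 L₀))]
= [1/(1.16−0.143)] ln[(1.16/0.143)(1 − 0.352×1.017/(0.143×12.6))]
= (1/1.017) ln[8.112 × 0.8013] = 0.9833 × ln(6.500) = 0.9833 × 1.872 = 1.841 d.
L(t_c) = L₀ e^(−k_1 t_c) = 12.6 × 0.7686 = 9.684 mg/L, and at the critical point k_a D_c = k_1 L, so D_c = (0.143/1.16) × 9.684 = 1.194 mg/L.

t_c ≈ 1.84 d; D_c ≈ 1.19 mg/L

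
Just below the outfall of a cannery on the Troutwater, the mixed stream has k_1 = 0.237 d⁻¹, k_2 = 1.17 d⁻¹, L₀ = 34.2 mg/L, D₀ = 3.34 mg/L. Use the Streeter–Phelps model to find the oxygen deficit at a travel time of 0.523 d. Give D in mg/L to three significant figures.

k_1 L₀/(k_2−k_1) = 0.237×34.2/(1.17−0.237) = 8.105/0.9330 = 8.687 mg/L.
e^(−k_1 t) = e^(−0.237×0.5230) = 0.8834; e^(−k_2 t) = e^(−1.17×0.5230) = 0.5423.
D = 8.687 × (0.8834 − 0.5423) + 3.34 × 0.5423 = 2.963 + 1.811 = 4.775 mg/L.

D ≈ 4.77 mg/L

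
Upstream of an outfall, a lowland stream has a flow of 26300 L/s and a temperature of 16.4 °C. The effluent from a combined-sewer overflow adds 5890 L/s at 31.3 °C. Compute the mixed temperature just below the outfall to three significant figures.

Flow-weighted mixing: C = (Q_r C_r + Q_w C_w)/(Q_r + Q_w)
= (26300×16.4 + 5890×31.3)/(26300 + 5890) = 615700/32190 = 19.13 °C.

19.1 °C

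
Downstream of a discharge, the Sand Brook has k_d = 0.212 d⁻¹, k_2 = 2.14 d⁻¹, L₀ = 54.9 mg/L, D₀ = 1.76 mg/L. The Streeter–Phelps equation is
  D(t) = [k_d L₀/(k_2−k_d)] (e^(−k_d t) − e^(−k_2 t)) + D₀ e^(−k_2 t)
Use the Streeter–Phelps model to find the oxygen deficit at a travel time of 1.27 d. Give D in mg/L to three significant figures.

D ≈ 4.33 mg/L

k_d L₀/(k_2−k_d) = 0.212×54.9/(2.14−0.212) = 11.64/1.928 = 6.037 mg/L.
e^(−k_d t) = e^(−0.212×1.270) = 0.7640; e^(−k_2 t) = e^(−2.14×1.270) = 0.06602.
D = 6.037 × (0.7640 − 0.06602) + 1.76 × 0.06602 = 4.213 + 0.1162 = 4.329 mg/L.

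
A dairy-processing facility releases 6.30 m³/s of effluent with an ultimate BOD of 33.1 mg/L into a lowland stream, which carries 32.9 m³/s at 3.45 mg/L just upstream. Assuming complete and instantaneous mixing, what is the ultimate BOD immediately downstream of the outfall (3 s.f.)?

Flow-weighted mixing: C = (Q_r C_r + Q_w C_w)/(Q_r + Q_w)
= (32.9×3.45 + 6.30×33.1)/(32.9 + 6.30) = 322.0/39.20 = 8.215 mg/L.

8.22 mg/L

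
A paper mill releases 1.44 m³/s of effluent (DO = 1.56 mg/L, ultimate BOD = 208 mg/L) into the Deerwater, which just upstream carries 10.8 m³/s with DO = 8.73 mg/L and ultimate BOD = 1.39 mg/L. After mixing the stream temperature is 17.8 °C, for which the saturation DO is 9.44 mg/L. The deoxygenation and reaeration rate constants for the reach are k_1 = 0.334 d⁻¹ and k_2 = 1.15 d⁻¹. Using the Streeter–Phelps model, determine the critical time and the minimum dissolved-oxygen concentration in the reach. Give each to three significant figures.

Mixed DO = (10.8×8.73 + 1.44×1.56)/(10.8+1.44) = 96.53/12.24 = 7.886 mg/L.
Mixed L₀ = (10.8×1.39 + 1.44×208)/(12.24) = 314.5/12.24 = 25.70 mg/L.
Initial deficit D₀ = C_s − DO₀ = 9.44 − 7.886 = 1.554 mg/L.
t_c = (1/0.8160) ln[(1.15/0.334)(1 − 1.554×0.8160/(0.334×25.70))] = 1.225 × ln(2.935) = 1.319 d.
D_c = (0.334/1.15) × 25.70 × e^(−0.334×1.319) = 0.2904 × 25.70 × 0.6436 = 4.804 mg/L.
Minimum DO = 9.44 − 4.804 = 4.636 mg/L.

t_c ≈ 1.32 d; minimum DO ≈ 4.64 mg/L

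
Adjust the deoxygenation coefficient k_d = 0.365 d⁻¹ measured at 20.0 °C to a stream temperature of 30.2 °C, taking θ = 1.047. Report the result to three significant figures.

k_d(T₂) = k_d(T₁) · θ^(T₂−T₁) = 0.365 × 1.047^(30.2−20.0)
= 0.365 × 1.047^10.2 = 0.365 × 1.598 = 0.5831 d⁻¹.

k_d ≈ 0.583 d⁻¹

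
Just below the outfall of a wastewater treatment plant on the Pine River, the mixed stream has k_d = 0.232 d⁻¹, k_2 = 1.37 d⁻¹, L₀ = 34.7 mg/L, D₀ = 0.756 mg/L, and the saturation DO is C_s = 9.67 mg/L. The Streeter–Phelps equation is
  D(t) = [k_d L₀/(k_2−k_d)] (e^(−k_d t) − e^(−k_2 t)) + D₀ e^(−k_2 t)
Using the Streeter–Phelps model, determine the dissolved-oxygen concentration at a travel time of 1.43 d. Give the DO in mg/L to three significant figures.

DO ≈ 5.48 mg/L

k_d L₀/(k_2−k_d) = 0.232×34.7/(1.37−0.232) = 8.050/1.138 = 7.074 mg/L.
e^(−k_d t) = e^(−0.232×1.430) = 0.7177; e^(−k_2 t) = e^(−1.37×1.430) = 0.1410.
D = 7.074 × (0.7177 − 0.1410) + 0.756 × 0.1410 = 4.079 + 0.1066 = 4.186 mg/L.
DO = C_s − D = 9.67 − 4.186 = 5.484 mg/L.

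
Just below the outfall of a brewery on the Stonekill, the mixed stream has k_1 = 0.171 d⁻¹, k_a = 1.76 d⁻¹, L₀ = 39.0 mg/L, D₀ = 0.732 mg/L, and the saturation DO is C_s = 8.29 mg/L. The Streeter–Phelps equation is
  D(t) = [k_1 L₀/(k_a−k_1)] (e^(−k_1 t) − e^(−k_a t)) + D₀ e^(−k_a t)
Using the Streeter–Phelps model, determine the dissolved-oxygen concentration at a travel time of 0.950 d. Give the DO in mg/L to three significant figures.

DO ≈ 5.37 mg/L

k_1 L₀/(k_a−k_1) = 0.171×39.0/(1.76−0.171) = 6.669/1.589 = 4.197 mg/L.
e^(−k_1 t) = e^(−0.171×0.9500) = 0.8501; e^(−k_a t) = e^(−1.76×0.9500) = 0.1879.
D = 4.197 × (0.8501 − 0.1879) + 0.732 × 0.1879 = 2.779 + 0.1375 = 2.917 mg/L.
DO = C_s − D = 8.29 − 2.917 = 5.373 mg/L.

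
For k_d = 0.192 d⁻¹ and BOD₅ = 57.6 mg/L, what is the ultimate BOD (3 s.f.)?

L₀ ≈ 93.3 mg/L

BOD₅ = L₀(1 − e^(−5k_d)) ⇒ L₀ = BOD₅ / (1 − e^(−5×0.192))
= 57.6 / (1 − 0.3829) = 57.6 / 0.6171 = 93.34 mg/L.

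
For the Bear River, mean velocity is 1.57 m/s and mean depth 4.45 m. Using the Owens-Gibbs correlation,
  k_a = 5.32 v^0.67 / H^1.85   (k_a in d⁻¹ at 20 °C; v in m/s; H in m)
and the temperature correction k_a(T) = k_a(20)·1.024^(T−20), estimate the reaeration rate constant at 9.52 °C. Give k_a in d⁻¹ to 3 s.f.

k_a(20) = 5.32 × 1.57^0.67 / 4.45^1.85 = 5.32 × 1.353 / 15.83 = 0.4547 d⁻¹.
k_a(9.52) = 0.4547 × 1.024^(9.52−20) = 0.4547 × 0.7799 = 0.3546 d⁻¹.

k_a ≈ 0.355 d⁻¹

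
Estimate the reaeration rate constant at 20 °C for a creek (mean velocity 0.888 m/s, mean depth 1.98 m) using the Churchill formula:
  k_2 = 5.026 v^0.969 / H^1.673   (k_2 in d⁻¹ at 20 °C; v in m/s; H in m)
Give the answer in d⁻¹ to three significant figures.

k_2 = 5.026 × 0.888^0.969 / 1.98^1.673 = 5.026 × 0.8913 / 3.136 = 1.429 d⁻¹.

k_2 ≈ 1.43 d⁻¹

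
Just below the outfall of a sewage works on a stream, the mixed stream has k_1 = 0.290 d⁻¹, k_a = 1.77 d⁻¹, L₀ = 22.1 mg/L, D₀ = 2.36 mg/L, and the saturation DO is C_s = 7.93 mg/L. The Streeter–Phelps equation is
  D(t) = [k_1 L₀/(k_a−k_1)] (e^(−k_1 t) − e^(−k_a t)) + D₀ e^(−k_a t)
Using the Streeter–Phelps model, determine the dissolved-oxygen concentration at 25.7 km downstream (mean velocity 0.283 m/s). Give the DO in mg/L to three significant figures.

DO ≈ 5.04 mg/L

Travel time t = x/v = 25.7 km / (0.283 m/s) = 25700 m / 0.283 m/s = 90810 s = 1.051 d.
k_1 L₀/(k_a−k_1) = 0.290×22.1/(1.77−0.290) = 6.409/1.480 = 4.330 mg/L.
e^(−k_1 t) = e^(−0.290×1.051) = 0.7373; e^(−k_a t) = e^(−1.77×1.051) = 0.1556.
D = 4.330 × (0.7373 − 0.1556) + 2.36 × 0.1556 = 2.519 + 0.3672 = 2.886 mg/L.
DO = C_s − D = 7.93 − 2.886 = 5.044 mg/L.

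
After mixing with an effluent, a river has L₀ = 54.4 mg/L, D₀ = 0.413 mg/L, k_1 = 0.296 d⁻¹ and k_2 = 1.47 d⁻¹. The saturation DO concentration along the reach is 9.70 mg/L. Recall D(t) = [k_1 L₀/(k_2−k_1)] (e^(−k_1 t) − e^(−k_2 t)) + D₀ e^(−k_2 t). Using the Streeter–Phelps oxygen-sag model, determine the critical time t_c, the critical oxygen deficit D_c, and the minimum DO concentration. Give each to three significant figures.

At the critical point dD/dt = 0, so k_1 L₀ e^(−k_1 t) = k_2 D. Substituting D(t) from the Streeter–Phelps equation and solving for t gives
t_c = ln[(k_2/k_1)(1 − D₀(k_2−k_1)/(k_1 L₀))] / (k_2−k_1).
Here k_2−k_1 = 1.174 d⁻¹ and 1 − D₀(k_2−k_1)/(k_1 L₀) = 1 − 0.413×1.174/(0.296×54.4) = 0.9699, so
t_c = ln(4.966 × 0.9699) / 1.174 = 1.572 / 1.174 = 1.339 d.
D_c = (k_1/k_2) L₀ e^(−k_1 t_c) = (0.296/1.47) × 54.4 × e^(−0.296×1.339) = 0.2014 × 54.4 × 0.6728 = 7.369 mg/L.
Minimum DO = C_s − D_c = 9.70 − 7.369 = 2.331 mg/L.

t_c ≈ 1.34 d; D_c ≈ 7.37 mg/L; min DO ≈ 2.33 mg/L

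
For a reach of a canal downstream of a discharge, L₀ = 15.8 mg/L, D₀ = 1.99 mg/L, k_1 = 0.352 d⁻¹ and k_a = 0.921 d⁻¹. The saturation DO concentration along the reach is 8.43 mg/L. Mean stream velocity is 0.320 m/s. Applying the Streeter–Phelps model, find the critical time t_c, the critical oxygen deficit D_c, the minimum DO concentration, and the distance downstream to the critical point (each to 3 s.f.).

t_c ≈ 1.29 d; D_c ≈ 3.83 mg/L; min DO ≈ 4.60 mg/L; x_c ≈ 35.7 km

t_c = [1/(k_a−k_1)] ln[(k_a/k_1)(1 − D₀(k_a−k_1)/(k_1 L₀))]
= [1/(0.921−0.352)] ln[(0.921/0.352)(1 − 1.99×0.5690/(0.352×15.8))]
= (1/0.5690) ln[2.616 × 0.7964] = 1.757 × ln(2.084) = 1.757 × 0.7342 = 1.290 d.
L(t_c) = L₀ e^(−k_1 t_c) = 15.8 × 0.6350 = 10.03 mg/L, and at the critical point k_a D_c = k_1 L, so D_c = (0.352/0.921) × 10.03 = 3.834 mg/L.
Minimum DO = C_s − D_c = 8.43 − 3.834 = 4.596 mg/L.
x_c = v t_c = 0.320 m/s × 1.290 d × 86400 s/d = 35670 m ≈ 35.7 km.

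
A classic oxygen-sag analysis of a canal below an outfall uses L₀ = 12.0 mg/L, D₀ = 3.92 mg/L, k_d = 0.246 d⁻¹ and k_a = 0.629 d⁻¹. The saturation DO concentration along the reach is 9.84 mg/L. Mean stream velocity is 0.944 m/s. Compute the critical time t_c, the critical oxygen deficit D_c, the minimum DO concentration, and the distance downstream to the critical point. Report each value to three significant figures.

t_c ≈ 0.596 d; D_c ≈ 4.05 mg/L; min DO ≈ 5.79 mg/L; x_c ≈ 48.6 km

With k_a/k_d = 2.557 and 1 − D₀(k_a−k_d)/(k_d L₀) = 0.4914,
t_c = ln(2.557 × 0.4914) / (0.629 − 0.246) = ln(1.256) / 0.3830 = 0.2283/0.3830 = 0.5961 d.
L(t_c) = L₀ e^(−k_d t_c) = 12.0 × 0.8636 = 10.36 mg/L, and at the critical point k_a D_c = k_d L, so D_c = (0.246/0.629) × 10.36 = 4.053 mg/L.
Minimum DO = C_s − D_c = 9.84 − 4.053 = 5.787 mg/L.
x_c = v t_c = 0.944 m/s × 0.5961 d × 86400 s/d = 48620 m ≈ 48.6 km.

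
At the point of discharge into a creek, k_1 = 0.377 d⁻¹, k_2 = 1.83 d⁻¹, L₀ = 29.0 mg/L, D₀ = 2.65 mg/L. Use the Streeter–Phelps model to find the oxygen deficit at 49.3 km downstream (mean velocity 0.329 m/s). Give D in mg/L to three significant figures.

Travel time t = x/v = 49.3 km / (0.329 m/s) = 49300 m / 0.329 m/s = 149800 s = 1.734 d.
k_1 L₀/(k_2−k_1) = 0.377×29.0/(1.83−0.377) = 10.93/1.453 = 7.524 mg/L.
e^(−k_1 t) = e^(−0.377×1.734) = 0.5200; e^(−k_2 t) = e^(−1.83×1.734) = 0.04184.
D = 7.524 × (0.5200 − 0.04184) + 2.65 × 0.04184 = 3.598 + 0.1109 = 3.709 mg/L.

D ≈ 3.71 mg/L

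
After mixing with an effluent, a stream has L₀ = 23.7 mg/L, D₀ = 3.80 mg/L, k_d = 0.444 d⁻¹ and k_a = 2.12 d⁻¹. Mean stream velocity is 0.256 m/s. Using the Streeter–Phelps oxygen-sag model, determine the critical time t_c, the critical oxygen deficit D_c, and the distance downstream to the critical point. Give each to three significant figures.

At the critical point dD/dt = 0, so k_d L₀ e^(−k_d t) = k_a D. Substituting D(t) from the Streeter–Phelps equation and solving for t gives
t_c = ln[(k_a/k_d)(1 − D₀(k_a−k_d)/(k_d L₀))] / (k_a−k_d).
Here k_a−k_d = 1.676 d⁻¹ and 1 − D₀(k_a−k_d)/(k_d L₀) = 1 − 3.80×1.676/(0.444×23.7) = 0.3948, so
t_c = ln(4.775 × 0.3948) / 1.676 = 0.6339 / 1.676 = 0.3782 d.
D_c = (k_d/k_a) L₀ e^(−k_d t_c) = (0.444/2.12) × 23.7 × e^(−0.444×0.3782) = 0.2094 × 23.7 × 0.8454 = 4.196 mg/L.
x_c = v t_c = 0.256 m/s × 0.3782 d × 86400 s/d = 8365 m ≈ 8.37 km.

t_c ≈ 0.378 d; D_c ≈ 4.20 mg/L; x_c ≈ 8.37 km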